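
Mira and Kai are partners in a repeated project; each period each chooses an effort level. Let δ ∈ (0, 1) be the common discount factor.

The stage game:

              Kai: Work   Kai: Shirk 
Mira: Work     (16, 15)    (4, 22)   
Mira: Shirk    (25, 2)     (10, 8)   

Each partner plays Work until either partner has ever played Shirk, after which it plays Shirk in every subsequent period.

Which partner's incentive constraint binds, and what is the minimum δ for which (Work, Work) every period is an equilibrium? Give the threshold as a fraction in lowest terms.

For Mira: deviation gain 25−16 = 9, per-period punishment loss 16−10 = 6. IC gives δ ≥ 9/15 = 3/5.
For Kai: gain 7, loss 7 per period, so δ ≥ 7/14 = 1/2.
The tighter constraint is Mira's, so cooperation needs δ ≥ 3/5.

Mira; δ ≥ 3/5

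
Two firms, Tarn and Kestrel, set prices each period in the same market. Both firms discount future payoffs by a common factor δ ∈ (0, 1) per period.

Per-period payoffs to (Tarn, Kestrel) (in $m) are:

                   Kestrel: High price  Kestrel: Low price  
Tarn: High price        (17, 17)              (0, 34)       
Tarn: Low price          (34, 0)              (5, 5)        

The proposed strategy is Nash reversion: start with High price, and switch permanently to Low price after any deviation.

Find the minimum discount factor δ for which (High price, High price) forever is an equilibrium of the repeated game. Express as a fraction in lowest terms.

17/29

One-period gain from deviating is 34 − 17 = 17. The loss is 17 − 5 = 12 in every subsequent period, with present value 12·δ/(1−δ).
Deviation is unprofitable when 12·δ/(1−δ) ≥ 17, i.e. δ/(1−δ) ≥ 17/12.
Equivalently δ ≥ 17/(17+12) = 17/29.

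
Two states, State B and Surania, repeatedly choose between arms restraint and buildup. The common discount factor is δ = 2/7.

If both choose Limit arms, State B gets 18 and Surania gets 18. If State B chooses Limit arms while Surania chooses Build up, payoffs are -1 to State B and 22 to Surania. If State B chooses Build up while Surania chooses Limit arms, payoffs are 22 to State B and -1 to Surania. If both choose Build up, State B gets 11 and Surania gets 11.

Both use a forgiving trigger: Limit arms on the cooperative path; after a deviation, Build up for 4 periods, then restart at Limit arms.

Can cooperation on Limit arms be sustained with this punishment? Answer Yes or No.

No

IC: δ+…+δ^4 ≥ (22−18)/(18−11) = 4/7.
At δ = 2/7: partial sum = 0.3973 < 0.5714. Cooperation not sustainable.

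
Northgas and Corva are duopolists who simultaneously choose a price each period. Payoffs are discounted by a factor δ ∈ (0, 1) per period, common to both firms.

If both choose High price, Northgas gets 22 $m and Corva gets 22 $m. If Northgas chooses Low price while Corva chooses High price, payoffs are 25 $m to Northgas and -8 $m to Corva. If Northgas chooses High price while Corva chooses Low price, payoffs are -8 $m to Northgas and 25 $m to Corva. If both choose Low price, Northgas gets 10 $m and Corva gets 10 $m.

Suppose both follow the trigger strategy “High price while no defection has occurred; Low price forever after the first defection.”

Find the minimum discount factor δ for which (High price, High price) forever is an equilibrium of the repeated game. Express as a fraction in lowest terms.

1/5

One-period gain from deviating is 25 − 22 = 3. The loss is 22 − 10 = 12 in every subsequent period, with present value 12·δ/(1−δ).
Deviation is unprofitable when 12·δ/(1−δ) ≥ 3, i.e. δ/(1−δ) ≥ 1/4.
Equivalently δ ≥ 3/(3+12) = 1/5.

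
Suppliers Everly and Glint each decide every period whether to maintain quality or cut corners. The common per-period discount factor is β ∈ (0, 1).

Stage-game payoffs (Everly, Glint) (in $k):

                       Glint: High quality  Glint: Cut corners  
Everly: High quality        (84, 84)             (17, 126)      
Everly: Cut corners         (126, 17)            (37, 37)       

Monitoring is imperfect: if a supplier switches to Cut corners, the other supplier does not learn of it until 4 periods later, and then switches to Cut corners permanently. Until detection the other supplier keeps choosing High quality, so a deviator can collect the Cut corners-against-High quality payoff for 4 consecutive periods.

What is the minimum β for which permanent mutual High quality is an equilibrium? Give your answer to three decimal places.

The best deviation is to choose Cut corners for all 4 undetected periods, earning 126 each, then 37 forever once detected.
Deviation value: 126(1−β^4)/(1−β) + 37β^4/(1−β); cooperation value: 84/(1−β).
IC: 84 ≥ 126(1−β^4) + 37β^4 = 126 − 89β^4.
So β^4 ≥ 42/89, giving β ≥ (42/89)^(1/4) ≈ 0.829.

0.829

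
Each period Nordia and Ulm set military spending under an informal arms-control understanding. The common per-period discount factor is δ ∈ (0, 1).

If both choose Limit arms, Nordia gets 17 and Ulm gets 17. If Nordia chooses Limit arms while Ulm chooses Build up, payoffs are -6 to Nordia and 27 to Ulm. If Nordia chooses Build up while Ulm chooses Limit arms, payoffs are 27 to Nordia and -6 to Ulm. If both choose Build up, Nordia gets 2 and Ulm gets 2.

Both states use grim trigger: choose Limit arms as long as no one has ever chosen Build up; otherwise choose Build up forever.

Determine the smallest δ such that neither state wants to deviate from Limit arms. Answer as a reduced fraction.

17/(1−δ) ≥ 27 + 2δ/(1−δ)
17 ≥ 27 − 25δ
δ ≥ 10/25 = 2/5.

2/5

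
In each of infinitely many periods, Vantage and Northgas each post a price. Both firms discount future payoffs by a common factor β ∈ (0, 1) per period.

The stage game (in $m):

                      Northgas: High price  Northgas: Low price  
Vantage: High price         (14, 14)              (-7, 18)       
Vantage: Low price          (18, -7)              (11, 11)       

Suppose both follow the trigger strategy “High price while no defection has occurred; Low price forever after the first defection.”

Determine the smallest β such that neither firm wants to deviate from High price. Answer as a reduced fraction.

4/7

One-period gain from deviating is 18 − 14 = 4. The loss is 14 − 11 = 3 in every subsequent period, with present value 3·β/(1−β).
Deviation is unprofitable when 3·β/(1−β) ≥ 4, i.e. β/(1−β) ≥ 4/3.
Equivalently β ≥ 4/(4+3) = 4/7.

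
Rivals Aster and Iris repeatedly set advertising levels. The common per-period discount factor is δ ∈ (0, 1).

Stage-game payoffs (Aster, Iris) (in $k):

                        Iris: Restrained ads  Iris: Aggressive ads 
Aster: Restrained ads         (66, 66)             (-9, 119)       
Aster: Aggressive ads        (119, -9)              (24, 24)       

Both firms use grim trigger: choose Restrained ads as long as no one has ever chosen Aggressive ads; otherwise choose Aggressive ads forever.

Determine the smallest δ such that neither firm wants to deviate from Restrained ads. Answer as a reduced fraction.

53/95

Cooperation forever yields 66 each period: 66/(1−δ).
Deviating yields 119 once, then 24 forever: 119 + 24δ/(1−δ).
No profitable deviation requires 66/(1−δ) ≥ 119 + 24δ/(1−δ).
Multiplying by (1−δ): 66 ≥ 119(1−δ) + 24δ = 119 − 95δ.
So 95δ ≥ 53, i.e. δ ≥ 53/95.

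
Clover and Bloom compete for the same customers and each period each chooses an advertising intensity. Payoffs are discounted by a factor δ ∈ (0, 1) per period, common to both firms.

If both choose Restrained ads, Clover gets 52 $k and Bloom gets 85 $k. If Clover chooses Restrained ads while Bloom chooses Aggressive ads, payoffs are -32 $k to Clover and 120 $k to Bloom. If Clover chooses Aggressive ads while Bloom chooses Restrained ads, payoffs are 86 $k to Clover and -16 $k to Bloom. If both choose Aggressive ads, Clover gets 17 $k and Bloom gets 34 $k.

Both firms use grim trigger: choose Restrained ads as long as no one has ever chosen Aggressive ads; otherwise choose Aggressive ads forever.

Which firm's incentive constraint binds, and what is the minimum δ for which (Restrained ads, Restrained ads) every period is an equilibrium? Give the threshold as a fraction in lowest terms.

Clover's threshold: (86−52)/(86−17) = 34/69.
Bloom's threshold: (120−85)/(120−34) = 35/86.
34/69 > 35/86, so Clover binds and δ* = 34/69.

Clover; δ ≥ 34/69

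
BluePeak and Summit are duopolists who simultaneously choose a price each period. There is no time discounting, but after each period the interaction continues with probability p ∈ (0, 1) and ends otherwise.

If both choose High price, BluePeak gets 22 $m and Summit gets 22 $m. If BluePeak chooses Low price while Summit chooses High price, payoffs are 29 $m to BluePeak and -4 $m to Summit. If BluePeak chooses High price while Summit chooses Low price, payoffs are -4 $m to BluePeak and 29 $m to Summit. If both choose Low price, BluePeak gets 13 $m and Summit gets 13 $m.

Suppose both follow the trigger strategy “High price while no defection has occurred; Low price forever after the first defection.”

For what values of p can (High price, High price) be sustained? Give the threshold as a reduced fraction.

7/16

Expected cooperation value is 22 + p·22 + p²·22 + … = 22/(1−p); deviation gives 29 + p·13/(1−p).
22 ≥ 29(1−p) + 13p ⇒ 16p ≥ 7 ⇒ p ≥ 7/16.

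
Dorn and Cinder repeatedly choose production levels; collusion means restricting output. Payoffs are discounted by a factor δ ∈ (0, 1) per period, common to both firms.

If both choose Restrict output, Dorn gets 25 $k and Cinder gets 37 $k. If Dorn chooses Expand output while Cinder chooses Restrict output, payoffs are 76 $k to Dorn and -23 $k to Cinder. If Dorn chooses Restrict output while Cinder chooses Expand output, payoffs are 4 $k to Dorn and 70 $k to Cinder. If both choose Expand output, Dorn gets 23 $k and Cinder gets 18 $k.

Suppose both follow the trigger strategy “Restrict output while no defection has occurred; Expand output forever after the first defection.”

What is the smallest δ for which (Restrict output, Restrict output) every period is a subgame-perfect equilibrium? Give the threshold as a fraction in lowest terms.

51/53

For Dorn: deviation gain 76−25 = 51, per-period punishment loss 25−23 = 2. IC gives δ ≥ 51/53.
For Cinder: gain 33, loss 19 per period, so δ ≥ 33/52.
The tighter constraint is Dorn's, so cooperation needs δ ≥ 51/53.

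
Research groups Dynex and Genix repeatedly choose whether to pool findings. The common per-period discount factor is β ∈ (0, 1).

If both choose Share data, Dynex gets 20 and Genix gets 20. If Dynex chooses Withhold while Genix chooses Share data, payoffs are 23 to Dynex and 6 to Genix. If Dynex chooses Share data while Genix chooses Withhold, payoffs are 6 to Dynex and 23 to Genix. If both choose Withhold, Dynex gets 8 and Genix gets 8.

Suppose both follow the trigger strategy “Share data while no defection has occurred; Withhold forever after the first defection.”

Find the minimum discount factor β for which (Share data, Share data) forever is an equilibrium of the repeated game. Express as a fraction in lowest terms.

Under grim trigger the critical discount factor is (T−C)/(T−P) with T = 23, C = 20, P = 8.
β* = (23−20)/(23−8) = 3/15 = 1/5.

1/5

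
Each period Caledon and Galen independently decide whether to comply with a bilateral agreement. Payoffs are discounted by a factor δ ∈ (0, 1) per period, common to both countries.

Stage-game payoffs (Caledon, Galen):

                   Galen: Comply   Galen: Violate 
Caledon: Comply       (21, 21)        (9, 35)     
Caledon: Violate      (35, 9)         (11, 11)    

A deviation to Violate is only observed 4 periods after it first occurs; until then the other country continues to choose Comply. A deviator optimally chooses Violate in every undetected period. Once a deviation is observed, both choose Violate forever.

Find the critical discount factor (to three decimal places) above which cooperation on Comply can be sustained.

0.874

A deviator earns 35 for 4 periods, then 11 forever; cooperating earns 21 forever. Multiplying the IC by (1−δ):
21 ≥ 35(1−δ^4) + 11δ^4, so 24·δ^4 ≥ 14 and δ^4 ≥ 7/12.
δ ≥ (7/12)^(1/4) ≈ 0.874.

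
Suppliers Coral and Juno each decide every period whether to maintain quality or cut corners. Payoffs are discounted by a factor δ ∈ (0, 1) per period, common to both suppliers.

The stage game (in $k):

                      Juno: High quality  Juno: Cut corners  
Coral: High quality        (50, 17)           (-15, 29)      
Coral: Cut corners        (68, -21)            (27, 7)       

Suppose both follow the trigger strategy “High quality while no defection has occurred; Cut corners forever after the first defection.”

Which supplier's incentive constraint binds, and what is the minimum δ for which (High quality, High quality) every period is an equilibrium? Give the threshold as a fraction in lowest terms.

Juno; δ ≥ 6/11

Coral's threshold: (68−50)/(68−27) = 18/41.
Juno's threshold: (29−17)/(29−7) = 6/11.
18/41 < 6/11, so Juno binds and δ* = 6/11.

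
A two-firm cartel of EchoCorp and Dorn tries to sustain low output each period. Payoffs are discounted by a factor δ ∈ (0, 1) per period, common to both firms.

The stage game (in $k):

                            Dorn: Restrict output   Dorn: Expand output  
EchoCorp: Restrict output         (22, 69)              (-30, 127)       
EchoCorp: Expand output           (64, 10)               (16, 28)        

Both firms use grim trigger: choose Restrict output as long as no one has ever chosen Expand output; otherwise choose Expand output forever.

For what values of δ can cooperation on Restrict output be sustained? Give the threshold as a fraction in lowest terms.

7/8

EchoCorp: cooperation gives 22 each period; deviation gives 64 once then 16 forever.
  22/(1−δ) ≥ 64 + 16δ/(1−δ) ⇒ δ ≥ 42/48 = 7/8.
Dorn: cooperation gives 69 each period; deviation gives 127 once then 28 forever.
  δ ≥ 58/99.
Both must hold, so the binding constraint is EchoCorp's: δ ≥ 7/8.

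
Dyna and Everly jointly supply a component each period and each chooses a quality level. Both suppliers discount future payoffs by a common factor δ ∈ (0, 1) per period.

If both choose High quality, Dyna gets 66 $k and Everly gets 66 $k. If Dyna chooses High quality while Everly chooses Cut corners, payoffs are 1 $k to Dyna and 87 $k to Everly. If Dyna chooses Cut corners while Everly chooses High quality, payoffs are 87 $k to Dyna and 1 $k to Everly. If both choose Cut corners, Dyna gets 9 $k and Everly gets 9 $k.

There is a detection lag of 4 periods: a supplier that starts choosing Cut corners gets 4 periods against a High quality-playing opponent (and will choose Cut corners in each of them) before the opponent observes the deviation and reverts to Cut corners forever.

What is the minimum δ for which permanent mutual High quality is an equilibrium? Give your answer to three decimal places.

0.720

A deviator earns 87 for 4 periods, then 9 forever; cooperating earns 66 forever. Multiplying the IC by (1−δ):
66 ≥ 87(1−δ^4) + 9δ^4, so 78·δ^4 ≥ 21 and δ^4 ≥ 7/26.
δ ≥ (7/26)^(1/4) ≈ 0.720.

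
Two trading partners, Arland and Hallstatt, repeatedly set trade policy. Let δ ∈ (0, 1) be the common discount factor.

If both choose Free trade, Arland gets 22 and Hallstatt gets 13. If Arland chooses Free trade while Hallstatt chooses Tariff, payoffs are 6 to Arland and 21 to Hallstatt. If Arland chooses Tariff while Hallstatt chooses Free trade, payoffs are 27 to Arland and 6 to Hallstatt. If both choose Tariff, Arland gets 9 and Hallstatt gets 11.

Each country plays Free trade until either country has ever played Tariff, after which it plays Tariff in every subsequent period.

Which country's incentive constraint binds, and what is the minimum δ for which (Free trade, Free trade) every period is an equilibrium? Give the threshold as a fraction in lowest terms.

Hallstatt; δ ≥ 4/5

Arland's threshold: (27−22)/(27−9) = 5/18.
Hallstatt's threshold: (21−13)/(21−11) = 4/5.
5/18 < 4/5, so Hallstatt binds and δ* = 4/5.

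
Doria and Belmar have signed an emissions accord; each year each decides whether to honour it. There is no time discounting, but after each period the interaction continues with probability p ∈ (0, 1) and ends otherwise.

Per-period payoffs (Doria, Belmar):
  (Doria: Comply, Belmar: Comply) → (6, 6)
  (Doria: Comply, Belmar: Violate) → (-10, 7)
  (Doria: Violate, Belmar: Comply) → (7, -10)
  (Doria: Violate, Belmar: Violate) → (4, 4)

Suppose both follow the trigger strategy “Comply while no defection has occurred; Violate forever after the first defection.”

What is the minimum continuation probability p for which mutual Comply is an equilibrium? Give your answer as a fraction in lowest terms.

Expected cooperation value is 6 + p·6 + p²·6 + … = 6/(1−p); deviation gives 7 + p·4/(1−p).
6 ≥ 7(1−p) + 4p ⇒ 3p ≥ 1 ⇒ p ≥ 1/3.

1/3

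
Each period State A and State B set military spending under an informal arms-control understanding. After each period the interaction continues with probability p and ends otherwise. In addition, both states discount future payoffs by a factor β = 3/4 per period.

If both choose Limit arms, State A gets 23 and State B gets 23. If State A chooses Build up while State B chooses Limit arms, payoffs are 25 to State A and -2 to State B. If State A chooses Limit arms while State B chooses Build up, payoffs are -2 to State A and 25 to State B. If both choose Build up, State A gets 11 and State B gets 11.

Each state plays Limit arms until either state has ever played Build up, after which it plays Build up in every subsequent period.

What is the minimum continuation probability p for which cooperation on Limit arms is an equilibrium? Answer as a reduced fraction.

4/21

With continuation probability p and discount β, the effective per-period discount factor is βp.
Grim-trigger IC: βp ≥ (25−23)/(25−11) = 1/7.
So p ≥ (1/7)/(3/4) = 4/21.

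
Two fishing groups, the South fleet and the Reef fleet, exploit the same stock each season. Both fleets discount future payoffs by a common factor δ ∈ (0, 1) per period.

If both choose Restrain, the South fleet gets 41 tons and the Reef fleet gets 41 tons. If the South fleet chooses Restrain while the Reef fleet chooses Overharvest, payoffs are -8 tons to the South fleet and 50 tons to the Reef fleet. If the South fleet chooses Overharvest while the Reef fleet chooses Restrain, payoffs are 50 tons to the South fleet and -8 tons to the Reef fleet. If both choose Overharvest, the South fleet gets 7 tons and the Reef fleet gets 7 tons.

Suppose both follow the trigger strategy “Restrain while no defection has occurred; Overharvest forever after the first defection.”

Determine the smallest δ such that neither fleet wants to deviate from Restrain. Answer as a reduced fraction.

9/43

Cooperation forever yields 41 each period: 41/(1−δ).
Deviating yields 50 once, then 7 forever: 50 + 7δ/(1−δ).
No profitable deviation requires 41/(1−δ) ≥ 50 + 7δ/(1−δ).
Multiplying by (1−δ): 41 ≥ 50(1−δ) + 7δ = 50 − 43δ.
So 43δ ≥ 9, i.e. δ ≥ 9/43.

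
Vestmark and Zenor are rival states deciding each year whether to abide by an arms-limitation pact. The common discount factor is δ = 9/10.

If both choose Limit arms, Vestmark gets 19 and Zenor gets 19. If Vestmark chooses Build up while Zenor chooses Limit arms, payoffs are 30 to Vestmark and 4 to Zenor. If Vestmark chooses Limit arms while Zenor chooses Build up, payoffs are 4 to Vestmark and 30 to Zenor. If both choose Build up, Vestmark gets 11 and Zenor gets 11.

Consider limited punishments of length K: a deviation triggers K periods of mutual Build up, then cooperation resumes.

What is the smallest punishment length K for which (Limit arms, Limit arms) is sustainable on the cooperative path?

2

No profitable deviation requires (19−11)(δ+…+δ^K) ≥ 30−19, i.e. δ+…+δ^K ≥ 11/8 ≈ 1.3750.
With δ = 9/10, the partial sums are K=1: 0.9000, K=2: 1.7100.
K = 2 is the first length at which the sum reaches 1.3750.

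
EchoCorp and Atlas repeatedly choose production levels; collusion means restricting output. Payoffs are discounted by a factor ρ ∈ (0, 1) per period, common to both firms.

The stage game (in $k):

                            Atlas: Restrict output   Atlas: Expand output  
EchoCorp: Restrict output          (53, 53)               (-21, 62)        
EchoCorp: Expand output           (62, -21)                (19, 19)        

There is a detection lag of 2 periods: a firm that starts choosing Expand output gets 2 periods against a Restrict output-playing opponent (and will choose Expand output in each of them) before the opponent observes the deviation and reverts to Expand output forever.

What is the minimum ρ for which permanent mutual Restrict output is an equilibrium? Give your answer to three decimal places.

Deviating for the 2 undetected periods gains 62−53 = 9 per period over cooperation, then loses 53−19 = 34 per period forever once punishment starts.
Gain: 9(1 + ρ + … + ρ^1); loss: 34·ρ^2/(1−ρ).
No profitable deviation ⇔ 9(1−ρ^2) ≤ 34·ρ^2, i.e. ρ^2 ≥ 9/(9+34) = 9/43.
Hence ρ ≥ (9/43)^(1/2) ≈ 0.457.

0.457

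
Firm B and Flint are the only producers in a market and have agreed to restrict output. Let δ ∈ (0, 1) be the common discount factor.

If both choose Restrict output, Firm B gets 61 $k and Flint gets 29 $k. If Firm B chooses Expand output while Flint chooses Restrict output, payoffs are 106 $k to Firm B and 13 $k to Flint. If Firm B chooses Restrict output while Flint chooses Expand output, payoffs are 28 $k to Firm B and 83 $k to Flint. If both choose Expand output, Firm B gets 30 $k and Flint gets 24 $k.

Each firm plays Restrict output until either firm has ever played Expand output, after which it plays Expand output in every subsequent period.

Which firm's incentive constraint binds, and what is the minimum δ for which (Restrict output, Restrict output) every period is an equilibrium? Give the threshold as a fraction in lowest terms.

For Firm B: deviation gain 106−61 = 45, per-period punishment loss 61−30 = 31. IC gives δ ≥ 45/76.
For Flint: gain 54, loss 5 per period, so δ ≥ 54/59.
The tighter constraint is Flint's, so cooperation needs δ ≥ 54/59.

Flint; δ ≥ 54/59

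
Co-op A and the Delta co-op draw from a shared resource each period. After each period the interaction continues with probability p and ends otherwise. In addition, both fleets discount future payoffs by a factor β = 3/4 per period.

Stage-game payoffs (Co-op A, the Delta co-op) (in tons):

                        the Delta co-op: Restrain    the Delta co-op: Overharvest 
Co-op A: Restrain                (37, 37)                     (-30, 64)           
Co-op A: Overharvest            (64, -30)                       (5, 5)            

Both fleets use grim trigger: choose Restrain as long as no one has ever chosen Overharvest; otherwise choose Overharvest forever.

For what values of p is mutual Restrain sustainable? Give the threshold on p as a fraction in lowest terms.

With continuation probability p and discount β, the effective per-period discount factor is βp.
Grim-trigger IC: βp ≥ (64−37)/(64−5) = 27/59.
So p ≥ (27/59)/(3/4) = 36/59.

36/59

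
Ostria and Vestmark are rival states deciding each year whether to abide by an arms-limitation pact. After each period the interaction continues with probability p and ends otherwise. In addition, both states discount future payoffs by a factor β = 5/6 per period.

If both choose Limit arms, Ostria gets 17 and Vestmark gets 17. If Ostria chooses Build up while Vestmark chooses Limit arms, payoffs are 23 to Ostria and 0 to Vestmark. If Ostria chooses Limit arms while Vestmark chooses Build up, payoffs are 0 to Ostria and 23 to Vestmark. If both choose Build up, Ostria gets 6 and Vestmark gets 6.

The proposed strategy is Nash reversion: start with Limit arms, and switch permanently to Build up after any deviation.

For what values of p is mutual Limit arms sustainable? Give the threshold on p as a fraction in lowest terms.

With continuation probability p and discount β, the effective per-period discount factor is βp.
Grim-trigger IC: βp ≥ (23−17)/(23−6) = 6/17.
So p ≥ (6/17)/(5/6) = 36/85.

36/85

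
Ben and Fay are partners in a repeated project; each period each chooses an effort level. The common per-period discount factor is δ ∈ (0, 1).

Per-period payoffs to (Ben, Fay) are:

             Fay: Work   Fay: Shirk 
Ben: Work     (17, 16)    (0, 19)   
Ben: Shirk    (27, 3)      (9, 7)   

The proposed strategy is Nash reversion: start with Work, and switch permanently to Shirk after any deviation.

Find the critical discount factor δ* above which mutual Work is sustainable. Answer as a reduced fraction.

5/9

Ben's threshold: (27−17)/(27−9) = 5/9.
Fay's threshold: (19−16)/(19−7) = 1/4.
5/9 > 1/4, so Ben binds and δ* = 5/9.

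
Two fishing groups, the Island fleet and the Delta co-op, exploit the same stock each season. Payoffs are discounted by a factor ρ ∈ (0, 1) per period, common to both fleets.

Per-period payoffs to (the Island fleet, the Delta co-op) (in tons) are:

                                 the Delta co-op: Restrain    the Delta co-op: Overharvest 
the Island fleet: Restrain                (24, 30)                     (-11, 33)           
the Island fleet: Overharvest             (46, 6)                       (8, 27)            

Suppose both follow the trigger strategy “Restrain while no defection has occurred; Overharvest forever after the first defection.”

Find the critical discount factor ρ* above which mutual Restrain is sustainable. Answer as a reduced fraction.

For the Island fleet: deviation gain 46−24 = 22, per-period punishment loss 24−8 = 16. IC gives ρ ≥ 22/38 = 11/19.
For the Delta co-op: gain 3, loss 3 per period, so ρ ≥ 3/6 = 1/2.
The tighter constraint is the Island fleet's, so cooperation needs ρ ≥ 11/19.

11/19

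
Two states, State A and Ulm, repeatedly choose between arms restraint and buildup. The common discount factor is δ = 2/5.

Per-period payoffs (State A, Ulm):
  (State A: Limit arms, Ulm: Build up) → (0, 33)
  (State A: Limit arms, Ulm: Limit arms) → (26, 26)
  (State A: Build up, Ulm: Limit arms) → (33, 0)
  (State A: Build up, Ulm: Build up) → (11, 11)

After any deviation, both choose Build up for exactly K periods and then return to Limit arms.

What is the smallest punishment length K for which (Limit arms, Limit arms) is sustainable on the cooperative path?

No profitable deviation requires (26−11)(δ+…+δ^K) ≥ 33−26, i.e. δ+…+δ^K ≥ 7/15 ≈ 0.4667.
With δ = 2/5, the partial sums are K=1: 0.4000, K=2: 0.5600.
K = 2 is the first length at which the sum reaches 0.4667.

2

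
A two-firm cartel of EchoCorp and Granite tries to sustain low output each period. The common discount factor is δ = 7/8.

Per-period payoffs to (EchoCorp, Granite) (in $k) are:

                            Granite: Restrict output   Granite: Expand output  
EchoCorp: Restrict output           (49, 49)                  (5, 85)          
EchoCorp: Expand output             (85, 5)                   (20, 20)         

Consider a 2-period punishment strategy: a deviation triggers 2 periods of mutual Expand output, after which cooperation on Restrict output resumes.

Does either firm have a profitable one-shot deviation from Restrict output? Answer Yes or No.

No

IC: δ+…+δ^2 ≥ (85−49)/(49−20) = 36/29.
At δ = 7/8: partial sum = 1.6406 ≥ 1.2414. Cooperation sustainable.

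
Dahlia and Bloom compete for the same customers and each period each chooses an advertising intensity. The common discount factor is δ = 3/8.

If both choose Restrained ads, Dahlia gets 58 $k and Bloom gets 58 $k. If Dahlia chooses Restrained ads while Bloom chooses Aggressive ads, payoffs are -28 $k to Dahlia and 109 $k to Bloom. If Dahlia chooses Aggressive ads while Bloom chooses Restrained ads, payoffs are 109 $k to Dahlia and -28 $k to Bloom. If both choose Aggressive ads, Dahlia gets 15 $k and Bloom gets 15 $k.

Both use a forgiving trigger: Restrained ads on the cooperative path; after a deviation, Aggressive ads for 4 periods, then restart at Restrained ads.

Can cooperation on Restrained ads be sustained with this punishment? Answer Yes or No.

A one-shot deviation gives 109 now, then 15 for 4 periods, then back to 58.
Gain from deviating: (109−58) today; loss: (58−15) in each of the next 4 periods.
No-deviation condition: (58−15)(δ+…+δ^4) ≥ 109−58, i.e. δ+…+δ^4 ≥ 51/43.
At δ = 3/8: δ+…+δ^4 = 0.5881 < 1.1860.
So cooperation is not sustainable.

No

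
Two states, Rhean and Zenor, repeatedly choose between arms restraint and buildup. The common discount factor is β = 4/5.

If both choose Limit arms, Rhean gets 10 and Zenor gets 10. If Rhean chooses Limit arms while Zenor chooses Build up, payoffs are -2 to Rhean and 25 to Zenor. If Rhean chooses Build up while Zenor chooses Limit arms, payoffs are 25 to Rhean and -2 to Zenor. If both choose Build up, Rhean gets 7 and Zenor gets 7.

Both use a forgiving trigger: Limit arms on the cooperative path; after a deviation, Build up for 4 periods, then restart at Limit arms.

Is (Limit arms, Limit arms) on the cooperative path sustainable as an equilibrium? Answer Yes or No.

No

A one-shot deviation gives 25 now, then 7 for 4 periods, then back to 10.
Gain from deviating: (25−10) today; loss: (10−7) in each of the next 4 periods.
No-deviation condition: (10−7)(β+…+β^4) ≥ 25−10, i.e. β+…+β^4 ≥ 5.
At β = 4/5: β+…+β^4 = 2.3616 < 5.0000.
So cooperation is not sustainable.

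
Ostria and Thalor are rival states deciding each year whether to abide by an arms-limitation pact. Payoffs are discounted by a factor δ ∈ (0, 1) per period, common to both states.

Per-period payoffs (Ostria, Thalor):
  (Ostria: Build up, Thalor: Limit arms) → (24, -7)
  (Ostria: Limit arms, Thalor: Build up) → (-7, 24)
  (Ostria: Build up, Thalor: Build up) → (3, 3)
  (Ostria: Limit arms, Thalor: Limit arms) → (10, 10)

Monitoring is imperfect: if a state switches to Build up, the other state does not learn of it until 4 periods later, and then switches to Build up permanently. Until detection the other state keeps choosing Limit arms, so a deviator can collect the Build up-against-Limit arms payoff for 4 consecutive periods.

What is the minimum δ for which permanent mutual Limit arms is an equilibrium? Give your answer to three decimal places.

0.904

The best deviation is to choose Build up for all 4 undetected periods, earning 24 each, then 3 forever once detected.
Deviation value: 24(1−δ^4)/(1−δ) + 3δ^4/(1−δ); cooperation value: 10/(1−δ).
IC: 10 ≥ 24(1−δ^4) + 3δ^4 = 24 − 21δ^4.
So δ^4 ≥ 14/21 = 2/3, giving δ ≥ (2/3)^(1/4) ≈ 0.904.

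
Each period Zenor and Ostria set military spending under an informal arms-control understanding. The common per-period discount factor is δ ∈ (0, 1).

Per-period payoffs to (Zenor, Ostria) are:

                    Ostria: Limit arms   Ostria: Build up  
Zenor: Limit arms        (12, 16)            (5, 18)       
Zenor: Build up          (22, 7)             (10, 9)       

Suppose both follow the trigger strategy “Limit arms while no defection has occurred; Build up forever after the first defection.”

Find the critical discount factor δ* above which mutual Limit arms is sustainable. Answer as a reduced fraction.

5/6

For Zenor: deviation gain 22−12 = 10, per-period punishment loss 12−10 = 2. IC gives δ ≥ 10/12 = 5/6.
For Ostria: gain 2, loss 7 per period, so δ ≥ 2/9.
The tighter constraint is Zenor's, so cooperation needs δ ≥ 5/6.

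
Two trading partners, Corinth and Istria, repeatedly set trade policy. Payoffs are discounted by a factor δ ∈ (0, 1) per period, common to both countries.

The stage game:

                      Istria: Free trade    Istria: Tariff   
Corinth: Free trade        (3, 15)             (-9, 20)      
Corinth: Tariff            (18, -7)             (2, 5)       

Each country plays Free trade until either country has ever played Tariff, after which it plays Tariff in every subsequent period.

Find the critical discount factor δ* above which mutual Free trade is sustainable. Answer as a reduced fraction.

15/16

For Corinth: deviation gain 18−3 = 15, per-period punishment loss 3−2 = 1. IC gives δ ≥ 15/16.
For Istria: gain 5, loss 10 per period, so δ ≥ 5/15 = 1/3.
The tighter constraint is Corinth's, so cooperation needs δ ≥ 15/16.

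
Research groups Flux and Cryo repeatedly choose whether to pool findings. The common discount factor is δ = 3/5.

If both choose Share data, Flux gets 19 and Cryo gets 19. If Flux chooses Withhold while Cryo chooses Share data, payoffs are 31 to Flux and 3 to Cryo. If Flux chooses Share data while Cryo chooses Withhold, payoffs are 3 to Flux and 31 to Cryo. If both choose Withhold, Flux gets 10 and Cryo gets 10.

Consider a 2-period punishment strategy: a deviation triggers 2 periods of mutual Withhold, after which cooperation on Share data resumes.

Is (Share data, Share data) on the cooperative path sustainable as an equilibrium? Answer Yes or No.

Comparing payoff streams over the 3 periods until play realigns: cooperate → 19(1+δ+…+δ^2); deviate → 31 + 10(δ+…+δ^2).
Cooperation is sustained iff (19−10)(δ+…+δ^2) ≥ 31−19.
δ+…+δ^2 = 3/5·(1−(3/5)^2)/(1−3/5) = 0.9600, and (31−19)/(19−10) = 1.3333.
0.9600 < 1.3333, so cooperation is not sustainable.

No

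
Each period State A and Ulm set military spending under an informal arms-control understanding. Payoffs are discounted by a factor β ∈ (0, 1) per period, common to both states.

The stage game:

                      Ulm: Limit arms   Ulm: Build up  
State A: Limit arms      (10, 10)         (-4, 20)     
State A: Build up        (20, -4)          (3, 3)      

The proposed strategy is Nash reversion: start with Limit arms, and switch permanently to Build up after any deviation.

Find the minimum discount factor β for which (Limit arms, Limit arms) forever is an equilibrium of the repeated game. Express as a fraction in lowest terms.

10/17

10/(1−β) ≥ 20 + 3β/(1−β)
10 ≥ 20 − 17β
β ≥ 10/17.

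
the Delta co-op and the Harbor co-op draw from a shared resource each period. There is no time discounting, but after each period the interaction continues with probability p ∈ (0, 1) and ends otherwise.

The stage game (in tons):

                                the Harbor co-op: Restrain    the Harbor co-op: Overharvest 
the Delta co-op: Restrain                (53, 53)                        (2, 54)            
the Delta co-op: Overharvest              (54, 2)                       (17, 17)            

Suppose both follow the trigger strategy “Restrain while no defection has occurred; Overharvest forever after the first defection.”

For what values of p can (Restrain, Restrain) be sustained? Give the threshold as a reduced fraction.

1/37

With no time discounting, the continuation probability p plays the role of the discount factor.
Grim-trigger IC: 53/(1−p) ≥ 54 + 17p/(1−p) ⇒ p ≥ (54−53)/(54−17) = 1/37.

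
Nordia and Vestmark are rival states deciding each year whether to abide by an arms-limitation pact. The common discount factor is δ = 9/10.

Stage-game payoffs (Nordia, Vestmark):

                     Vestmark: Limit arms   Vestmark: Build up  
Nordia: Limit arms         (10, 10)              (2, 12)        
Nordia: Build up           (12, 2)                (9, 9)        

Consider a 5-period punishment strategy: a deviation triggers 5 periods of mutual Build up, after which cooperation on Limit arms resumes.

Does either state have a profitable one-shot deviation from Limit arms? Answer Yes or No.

No

A one-shot deviation gives 12 now, then 9 for 5 periods, then back to 10.
Gain from deviating: (12−10) today; loss: (10−9) in each of the next 5 periods.
No-deviation condition: (10−9)(δ+…+δ^5) ≥ 12−10, i.e. δ+…+δ^5 ≥ 2.
At δ = 9/10: δ+…+δ^5 = 3.6856 ≥ 2.0000.
So cooperation is sustainable.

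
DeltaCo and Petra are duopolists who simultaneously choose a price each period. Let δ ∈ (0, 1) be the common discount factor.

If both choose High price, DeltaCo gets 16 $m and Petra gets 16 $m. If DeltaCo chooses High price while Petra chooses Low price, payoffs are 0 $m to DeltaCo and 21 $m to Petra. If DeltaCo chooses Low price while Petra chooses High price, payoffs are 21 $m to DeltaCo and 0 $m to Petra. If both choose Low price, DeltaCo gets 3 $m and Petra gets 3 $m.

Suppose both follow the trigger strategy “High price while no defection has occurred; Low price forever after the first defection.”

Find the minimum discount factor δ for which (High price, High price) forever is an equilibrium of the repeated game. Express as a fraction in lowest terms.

5/18

Under grim trigger the critical discount factor is (T−C)/(T−P) with T = 21, C = 16, P = 3.
δ* = (21−16)/(21−3) = 5/18.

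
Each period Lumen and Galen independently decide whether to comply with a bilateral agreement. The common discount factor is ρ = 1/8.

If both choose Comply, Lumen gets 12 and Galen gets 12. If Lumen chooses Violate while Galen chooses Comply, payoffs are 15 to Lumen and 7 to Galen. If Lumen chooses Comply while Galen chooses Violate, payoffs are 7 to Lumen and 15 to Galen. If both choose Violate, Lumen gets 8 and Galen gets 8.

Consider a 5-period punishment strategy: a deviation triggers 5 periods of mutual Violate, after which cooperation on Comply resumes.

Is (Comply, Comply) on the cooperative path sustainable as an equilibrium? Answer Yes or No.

No

A one-shot deviation gives 15 now, then 8 for 5 periods, then back to 12.
Gain from deviating: (15−12) today; loss: (12−8) in each of the next 5 periods.
No-deviation condition: (12−8)(ρ+…+ρ^5) ≥ 15−12, i.e. ρ+…+ρ^5 ≥ 3/4.
At ρ = 1/8: ρ+…+ρ^5 = 0.1429 < 0.7500.
So cooperation is not sustainable.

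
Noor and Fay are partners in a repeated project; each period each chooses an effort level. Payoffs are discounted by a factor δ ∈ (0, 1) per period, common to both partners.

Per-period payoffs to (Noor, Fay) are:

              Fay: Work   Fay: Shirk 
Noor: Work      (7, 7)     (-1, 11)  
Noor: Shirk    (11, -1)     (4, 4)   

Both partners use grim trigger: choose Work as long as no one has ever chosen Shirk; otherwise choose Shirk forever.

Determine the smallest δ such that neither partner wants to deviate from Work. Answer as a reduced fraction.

4/7

Cooperation forever yields 7 each period: 7/(1−δ).
Deviating yields 11 once, then 4 forever: 11 + 4δ/(1−δ).
No profitable deviation requires 7/(1−δ) ≥ 11 + 4δ/(1−δ).
Multiplying by (1−δ): 7 ≥ 11(1−δ) + 4δ = 11 − 7δ.
So 7δ ≥ 4, i.e. δ ≥ 4/7.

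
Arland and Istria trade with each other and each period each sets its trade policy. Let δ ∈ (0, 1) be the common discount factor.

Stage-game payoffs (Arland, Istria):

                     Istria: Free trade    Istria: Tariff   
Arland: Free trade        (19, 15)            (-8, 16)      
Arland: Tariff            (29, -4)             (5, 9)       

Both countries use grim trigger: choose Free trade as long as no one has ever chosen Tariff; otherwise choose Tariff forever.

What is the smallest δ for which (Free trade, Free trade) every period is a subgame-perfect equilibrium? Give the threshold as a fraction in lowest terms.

5/12

Arland: cooperation gives 19 each period; deviation gives 29 once then 5 forever.
  19/(1−δ) ≥ 29 + 5δ/(1−δ) ⇒ δ ≥ 10/24 = 5/12.
Istria: cooperation gives 15 each period; deviation gives 16 once then 9 forever.
  δ ≥ 1/7.
Both must hold, so the binding constraint is Arland's: δ ≥ 5/12.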